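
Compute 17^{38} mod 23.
2

Using successive squaring:
Binary expansion of 38: 100110
Powers of 17 mod 23 (each is the square of the previous):
  17^1 ≡ 17 (mod 23)
  17^2 ≡ 17² = 289 ≡ 13 (mod 23)
  17^4 ≡ 13² = 169 ≡ 8 (mod 23)
  17^8 ≡ 8² = 64 ≡ 18 (mod 23)
  17^16 ≡ 18² = 324 ≡ 2 (mod 23)
  17^32 ≡ 2² = 4 ≡ 4 (mod 23)
38 = 32 + 4 + 2, so 17^38 = 17^32 × 17^4 × 17^2 ≡ 4 × 8 × 13 (mod 23)
Multiplying step by step:
  4 × 8 = 32 ≡ 9 (mod 23)
  9 × 13 = 117 ≡ 2 (mod 23)
Result: 17^38 ≡ 2 (mod 23)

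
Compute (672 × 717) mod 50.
24

(672 × 717) = 481824
481824 mod 50 = 24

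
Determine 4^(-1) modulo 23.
4^(-1) ≡ 6 (mod 23). Verification: 4 × 6 = 24 ≡ 1 (mod 23)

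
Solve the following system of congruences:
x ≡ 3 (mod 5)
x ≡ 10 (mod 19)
48

Using the Chinese Remainder Theorem:
M = product of moduli = 95
For equation 1: M_1 = 19, 19 ≡ 4 (mod 5), inverse of 19 mod 5 is 4 (check: 4 × 4 = 16 ≡ 1 (mod 5))
For equation 2: M_2 = 5, 5 ≡ 5 (mod 19), inverse of 5 mod 19 is 4 (check: 5 × 4 = 20 ≡ 1 (mod 19))
Combine: x ≡ Σ r_i×M_i×(M_i⁻¹ mod m_i) = 3×19×4 + 10×5×4 = 228 + 200 = 428
428 mod 95 = 48
x ≡ 48 (mod 95)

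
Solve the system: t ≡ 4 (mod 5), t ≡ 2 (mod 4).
M = 5 × 4 = 20. M₁ = 4, y₁ ≡ 4 (mod 5). M₂ = 5, y₂ ≡ 1 (mod 4). t = 4×4×4 + 2×5×1 ≡ 14 (mod 20)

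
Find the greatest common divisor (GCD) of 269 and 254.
1

Using the Euclidean algorithm:
269 = 1 × 254 + 15
254 = 16 × 15 + 14
15 = 1 × 14 + 1
14 = 14 × 1 + 0

GCD(269, 254) = 1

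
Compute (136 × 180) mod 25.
5

(136 × 180) = 24480
24480 mod 25 = 5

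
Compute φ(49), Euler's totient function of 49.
42

Prime factorization: 49 = 7^2
Using the formula φ(n) = n × Π(1 - 1/p) for each prime factor p:
φ(49) = 49 × (1 - 1/7)
φ(49) = 42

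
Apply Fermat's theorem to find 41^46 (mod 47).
By Fermat's Little Theorem, 41^{46} ≡ 1 (mod 47) since 47 is prime and gcd(41, 47) = 1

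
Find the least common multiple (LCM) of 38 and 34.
646

First find GCD(38, 34) using the Euclidean algorithm:
38 = 1 × 34 + 4
34 = 8 × 4 + 2
4 = 2 × 2 + 0
GCD(38, 34) = 2

LCM formula: LCM(a, b) = (a × b) / GCD(a, b)
LCM(38, 34) = (38 × 34) / 2
LCM(38, 34) = 1292 / 2
LCM(38, 34) = 646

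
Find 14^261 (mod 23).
Using Fermat: 14^{22} ≡ 1 (mod 23). 261 ≡ 19 (mod 22). So 14^{261} ≡ 14^{19} ≡ 10 (mod 23)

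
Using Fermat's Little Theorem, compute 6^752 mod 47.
By Fermat: 6^{46} ≡ 1 (mod 47). 752 ≡ 16 (mod 46). So 6^{752} ≡ 6^{16} ≡ 12 (mod 47)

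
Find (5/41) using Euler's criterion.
(5/41) = 5^{20} mod 41 = 1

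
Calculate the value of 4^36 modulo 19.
Using Fermat: 4^{18} ≡ 1 (mod 19). 36 ≡ 0 (mod 18). So 4^{36} ≡ 4^{0} ≡ 1 (mod 19)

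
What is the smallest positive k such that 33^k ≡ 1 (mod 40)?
Powers of 33 mod 40: 33^1≡33, 33^2≡9, 33^3≡17, 33^4≡1. Order = 4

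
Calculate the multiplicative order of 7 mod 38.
Powers of 7 mod 38: 7^1≡7, 7^2≡11, 7^3≡1. Order = 3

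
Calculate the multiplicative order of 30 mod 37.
Powers of 30 mod 37: 30^1≡30, 30^2≡12, 30^3≡27, 30^4≡33, 30^5≡28, 30^6≡26, 30^7≡3, 30^8≡16, 30^9≡36, 30^10≡7, 30^11≡25, 30^12≡10, 30^13≡4, 30^14≡9, 30^15≡11, 30^16≡34, 30^17≡21, 30^18≡1. Order = 18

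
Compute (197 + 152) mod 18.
7

(197 + 152) = 349
349 mod 18 = 7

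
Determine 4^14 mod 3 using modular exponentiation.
Using Fermat: 4^{2} ≡ 1 (mod 3). 14 ≡ 0 (mod 2). So 4^{14} ≡ 4^{0} ≡ 1 (mod 3)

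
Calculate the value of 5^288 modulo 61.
Using Fermat: 5^{60} ≡ 1 (mod 61). 288 ≡ 48 (mod 60). So 5^{288} ≡ 5^{48} ≡ 58 (mod 61)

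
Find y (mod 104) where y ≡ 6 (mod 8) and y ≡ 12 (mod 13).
M = 8 × 13 = 104. M₁ = 13, y₁ ≡ 5 (mod 8). M₂ = 8, y₂ ≡ 5 (mod 13). y = 6×13×5 + 12×8×5 ≡ 38 (mod 104)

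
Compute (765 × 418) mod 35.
10

(765 × 418) = 319770
319770 mod 35 = 10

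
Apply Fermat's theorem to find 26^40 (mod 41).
By Fermat's Little Theorem, 26^{40} ≡ 1 (mod 41) since 41 is prime and gcd(26, 41) = 1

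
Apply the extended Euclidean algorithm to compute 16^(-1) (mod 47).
Extended GCD: 16(3) + 47(-1) = 1. So 16^(-1) ≡ 3 ≡ 3 (mod 47). Verify: 16 × 3 = 48 ≡ 1 (mod 47)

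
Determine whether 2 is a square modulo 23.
By Euler's criterion: 2^{11} ≡ 1 (mod 23). Since this equals 1, 2 is a QR.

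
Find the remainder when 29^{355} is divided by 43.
By Fermat: 29^{42} ≡ 1 (mod 43). 355 = 8×42 + 19. So 29^{355} ≡ 29^{19} ≡ 34 (mod 43)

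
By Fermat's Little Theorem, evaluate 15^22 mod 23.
By Fermat's Little Theorem, 15^{22} ≡ 1 (mod 23) since 23 is prime and gcd(15, 23) = 1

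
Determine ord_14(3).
Powers of 3 mod 14: 3^1≡3, 3^2≡9, 3^3≡13, 3^4≡11, 3^5≡5, 3^6≡1. Order = 6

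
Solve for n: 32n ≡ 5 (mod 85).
40

Since gcd(32, 85) = 1 divides 5, a solution exists.
Multiply both sides by the inverse of 32 mod 85:
  32^(-1) mod 85 = 8
  x ≡ 8 × 5 ≡ 40 ≡ 40 (mod 85)
Verification: 32 × 40 = 1280 = 15 × 85 + 5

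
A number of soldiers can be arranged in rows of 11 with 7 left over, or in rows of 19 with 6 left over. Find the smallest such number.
M = 11 × 19 = 209. M₁ = 19, y₁ ≡ 7 (mod 11). M₂ = 11, y₂ ≡ 7 (mod 19). k = 7×19×7 + 6×11×7 ≡ 139 (mod 209). The smallest positive such number is 139.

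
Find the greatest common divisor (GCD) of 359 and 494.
1

Using the Euclidean algorithm:
359 = 0 × 494 + 359
494 = 1 × 359 + 135
359 = 2 × 135 + 89
135 = 1 × 89 + 46
89 = 1 × 46 + 43
46 = 1 × 43 + 3
43 = 14 × 3 + 1
3 = 3 × 1 + 0

GCD(359, 494) = 1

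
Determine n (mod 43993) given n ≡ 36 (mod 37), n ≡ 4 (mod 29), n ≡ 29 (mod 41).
27786

Using the Chinese Remainder Theorem:
M = product of moduli = 43993
For equation 1: M_1 = 1189, 1189 ≡ 5 (mod 37), inverse of 1189 mod 37 is 15 (check: 5 × 15 = 75 ≡ 1 (mod 37))
For equation 2: M_2 = 1517, 1517 ≡ 9 (mod 29), inverse of 1517 mod 29 is 13 (check: 9 × 13 = 117 ≡ 1 (mod 29))
For equation 3: M_3 = 1073, 1073 ≡ 7 (mod 41), inverse of 1073 mod 41 is 6 (check: 7 × 6 = 42 ≡ 1 (mod 41))
Combine: n ≡ Σ r_i×M_i×(M_i⁻¹ mod m_i) = 36×1189×15 + 4×1517×13 + 29×1073×6 = 642060 + 78884 + 186702 = 907646
907646 mod 43993 = 27786
n ≡ 27786 (mod 43993)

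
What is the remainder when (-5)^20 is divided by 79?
Using repeated squaring. (-5) ≡ 74 (mod 79). 20 = 16 + 4 (binary 10100). Repeated squaring mod 79: 74^1 ≡ 74; 74^2 ≡ 74² = 5476 ≡ 25; 74^4 ≡ 25² = 625 ≡ 72; 74^8 ≡ 72² = 5184 ≡ 49; 74^16 ≡ 49² = 2401 ≡ 31. Multiply: (-5)^20 ≡ 74^16 × 74^4 ≡ 31 × 72 (mod 79): 31 × 72 = 2232 ≡ 20. So (-5)^20 ≡ 20 (mod 79).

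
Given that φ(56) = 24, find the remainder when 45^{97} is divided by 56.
By Euler: 45^{24} ≡ 1 (mod 56) since gcd(45, 56) = 1. 97 = 4×24 + 1. So 45^{97} ≡ 45^{1} ≡ 45 (mod 56)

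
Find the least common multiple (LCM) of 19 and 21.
399

First find GCD(19, 21) using the Euclidean algorithm:
19 = 0 × 21 + 19
21 = 1 × 19 + 2
19 = 9 × 2 + 1
2 = 2 × 1 + 0
GCD(19, 21) = 1

LCM formula: LCM(a, b) = (a × b) / GCD(a, b)
LCM(19, 21) = (19 × 21) / 1
LCM(19, 21) = 399 / 1
LCM(19, 21) = 399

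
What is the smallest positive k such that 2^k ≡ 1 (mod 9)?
Powers of 2 mod 9: 2^1≡2, 2^2≡4, 2^3≡8, 2^4≡7, 2^5≡5, 2^6≡1. Order = 6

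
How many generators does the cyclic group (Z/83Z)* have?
40

The number of primitive roots modulo p is φ(p-1) = φ(82)
φ(82) = 40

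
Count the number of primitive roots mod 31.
Number of primitive roots mod 31 = φ(30) = 8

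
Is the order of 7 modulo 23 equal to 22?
Yes, ord_23(7) = 22.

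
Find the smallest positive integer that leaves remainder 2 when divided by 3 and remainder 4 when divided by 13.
M = 3 × 13 = 39. M₁ = 13, y₁ ≡ 1 (mod 3). M₂ = 3, y₂ ≡ 9 (mod 13). x = 2×13×1 + 4×3×9 ≡ 17 (mod 39). The smallest positive such number is 17.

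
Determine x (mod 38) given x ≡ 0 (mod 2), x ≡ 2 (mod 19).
2

Using the Chinese Remainder Theorem:
M = product of moduli = 38
For equation 1: M_1 = 19, 19 ≡ 1 (mod 2), inverse of 19 mod 2 is 1 (check: 1 × 1 = 1 ≡ 1 (mod 2))
For equation 2: M_2 = 2, 2 ≡ 2 (mod 19), inverse of 2 mod 19 is 10 (check: 2 × 10 = 20 ≡ 1 (mod 19))
Combine: x ≡ Σ r_i×M_i×(M_i⁻¹ mod m_i) = 0×19×1 + 2×2×10 = 0 + 40 = 40
40 mod 38 = 2
x ≡ 2 (mod 38)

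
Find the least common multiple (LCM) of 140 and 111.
15540

First find GCD(140, 111) using the Euclidean algorithm:
140 = 1 × 111 + 29
111 = 3 × 29 + 24
29 = 1 × 24 + 5
24 = 4 × 5 + 4
5 = 1 × 4 + 1
4 = 4 × 1 + 0
GCD(140, 111) = 1

LCM formula: LCM(a, b) = (a × b) / GCD(a, b)
LCM(140, 111) = (140 × 111) / 1
LCM(140, 111) = 15540 / 1
LCM(140, 111) = 15540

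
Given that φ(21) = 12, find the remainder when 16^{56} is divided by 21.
By Euler: 16^{12} ≡ 1 (mod 21) since gcd(16, 21) = 1. 56 = 4×12 + 8. So 16^{56} ≡ 16^{8} ≡ 4 (mod 21)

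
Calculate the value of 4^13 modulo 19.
Using repeated squaring. 13 = 8 + 4 + 1 (binary 1101). Repeated squaring mod 19: 4^1 ≡ 4; 4^2 ≡ 4² = 16 ≡ 16; 4^4 ≡ 16² = 256 ≡ 9; 4^8 ≡ 9² = 81 ≡ 5. Multiply: 4^13 = 4^8 × 4^4 × 4^1 ≡ 5 × 9 × 4 (mod 19): 5 × 9 = 45 ≡ 7; 7 × 4 = 28 ≡ 9. So 4^13 ≡ 9 (mod 19).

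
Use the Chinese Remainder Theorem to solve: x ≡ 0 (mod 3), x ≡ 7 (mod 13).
M = 3 × 13 = 39. M₁ = 13, y₁ ≡ 1 (mod 3). M₂ = 3, y₂ ≡ 9 (mod 13). x = 0×13×1 + 7×3×9 ≡ 33 (mod 39)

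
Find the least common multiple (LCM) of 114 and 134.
7638

First find GCD(114, 134) using the Euclidean algorithm:
114 = 0 × 134 + 114
134 = 1 × 114 + 20
114 = 5 × 20 + 14
20 = 1 × 14 + 6
14 = 2 × 6 + 2
6 = 3 × 2 + 0
GCD(114, 134) = 2

LCM formula: LCM(a, b) = (a × b) / GCD(a, b)
LCM(114, 134) = (114 × 134) / 2
LCM(114, 134) = 15276 / 2
LCM(114, 134) = 7638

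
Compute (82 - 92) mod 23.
13

(82 - 92) = -10
-10 mod 23 = 13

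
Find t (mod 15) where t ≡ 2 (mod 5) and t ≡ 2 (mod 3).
M = 5 × 3 = 15. M₁ = 3, y₁ ≡ 2 (mod 5). M₂ = 5, y₂ ≡ 2 (mod 3). t = 2×3×2 + 2×5×2 ≡ 2 (mod 15)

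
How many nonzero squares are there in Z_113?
For prime 113, there are (p-1)/2 = (113-1)/2 = 56 quadratic residues (excluding 0).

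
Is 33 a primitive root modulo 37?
p - 1 = 36 has prime divisors 2, 3. Check 33^(36/q) mod 37 for each: 33^(36/2) = 33^18 ≡ 1, 33^(36/3) = 33^12 ≡ 10 (mod 37). Since 33^18 ≡ 1 (mod 37), the order of 33 divides 18 (in fact the order is 9) ≠ 36, so it is not a primitive root.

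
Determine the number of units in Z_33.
20

Prime factorization: 33 = 3 × 11
Using the formula φ(n) = n × Π(1 - 1/p) for each prime factor p:
φ(33) = 33 × (1 - 1/3) × (1 - 1/11)
φ(33) = 20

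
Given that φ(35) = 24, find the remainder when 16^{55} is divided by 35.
By Euler: 16^{24} ≡ 1 (mod 35) since gcd(16, 35) = 1. 55 = 2×24 + 7. So 16^{55} ≡ 16^{7} ≡ 16 (mod 35)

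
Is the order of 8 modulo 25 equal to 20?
Yes, ord_25(8) = 20.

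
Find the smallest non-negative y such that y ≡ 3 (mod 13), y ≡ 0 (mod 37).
185

Using the Chinese Remainder Theorem:
M = product of moduli = 481
For equation 1: M_1 = 37, 37 ≡ 11 (mod 13), inverse of 37 mod 13 is 6 (check: 11 × 6 = 66 ≡ 1 (mod 13))
For equation 2: M_2 = 13, 13 ≡ 13 (mod 37), inverse of 13 mod 37 is 20 (check: 13 × 20 = 260 ≡ 1 (mod 37))
Combine: y ≡ Σ r_i×M_i×(M_i⁻¹ mod m_i) = 3×37×6 + 0×13×20 = 666 + 0 = 666
666 mod 481 = 185
y ≡ 185 (mod 481)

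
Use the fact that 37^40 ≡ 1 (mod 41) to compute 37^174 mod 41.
By Fermat: 37^{40} ≡ 1 (mod 41). 174 = 4×40 + 14. So 37^{174} ≡ 37^{14} ≡ 10 (mod 41)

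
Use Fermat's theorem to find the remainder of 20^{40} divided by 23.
2

By Fermat's Little Theorem, a^(p-1) ≡ 1 (mod p) for prime p and gcd(a, p) = 1
Here p = 23, so 20^22 ≡ 1 (mod 23)
We can reduce the exponent: 40 mod 22 = 18
So 20^40 ≡ 20^18 (mod 23)
Computing: 20^18 mod 23 = 2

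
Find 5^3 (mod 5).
5 ≡ 0 (mod 5). 3 = 2 + 1 (binary 11). Repeated squaring mod 5: 0^1 ≡ 0; 0^2 ≡ 0² = 0 ≡ 0. Multiply: 5^3 ≡ 0^2 × 0^1 ≡ 0 × 0 (mod 5): 0 × 0 = 0 ≡ 0. So 5^3 ≡ 0 (mod 5).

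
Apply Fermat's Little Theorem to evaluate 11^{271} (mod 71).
7

By Fermat's Little Theorem, a^(p-1) ≡ 1 (mod p) for prime p and gcd(a, p) = 1
Here p = 71, so 11^70 ≡ 1 (mod 71)
We can reduce the exponent: 271 mod 70 = 61
So 11^271 ≡ 11^61 (mod 71)
Computing: 11^61 mod 71 = 7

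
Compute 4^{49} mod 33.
25

Using successive squaring:
Binary expansion of 49: 110001
Powers of 4 mod 33 (each is the square of the previous):
  4^1 ≡ 4 (mod 33)
  4^2 ≡ 4² = 16 ≡ 16 (mod 33)
  4^4 ≡ 16² = 256 ≡ 25 (mod 33)
  4^8 ≡ 25² = 625 ≡ 31 (mod 33)
  4^16 ≡ 31² = 961 ≡ 4 (mod 33)
  4^32 ≡ 4² = 16 ≡ 16 (mod 33)
49 = 32 + 16 + 1, so 4^49 = 4^32 × 4^16 × 4^1 ≡ 16 × 4 × 4 (mod 33)
Multiplying step by step:
  16 × 4 = 64 ≡ 31 (mod 33)
  31 × 4 = 124 ≡ 25 (mod 33)
Result: 4^49 ≡ 25 (mod 33)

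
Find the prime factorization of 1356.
2^2 × 3 × 113

Divide by primes starting from smallest:
1356 ÷ 2 = 678
678 ÷ 2 = 339
339 ÷ 3 = 113
113 ÷ 113 = 1

1356 = 2^2 × 3 × 113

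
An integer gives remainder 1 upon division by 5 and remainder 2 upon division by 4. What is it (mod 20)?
M = 5 × 4 = 20. M₁ = 4, y₁ ≡ 4 (mod 5). M₂ = 5, y₂ ≡ 1 (mod 4). z = 1×4×4 + 2×5×1 ≡ 6 (mod 20). The smallest positive such number is 6.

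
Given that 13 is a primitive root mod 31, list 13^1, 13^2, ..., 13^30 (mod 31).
g^1, g^2, ..., g^{30} mod 31: {13, 14, 27, 10, 6, 16, 22, 7, 29, 5, 3, 8, 11, 19, 30, 18, 17, 4, 21, 25, 15, 9, 24, 2, 26, 28, 23, 20, 12, 1}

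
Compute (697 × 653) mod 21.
8

(697 × 653) = 455141
455141 mod 21 = 8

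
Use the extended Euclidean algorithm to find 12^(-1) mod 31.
Extended GCD: 12(13) + 31(-5) = 1. So 12^(-1) ≡ 13 ≡ 13 (mod 31). Verify: 12 × 13 = 156 ≡ 1 (mod 31)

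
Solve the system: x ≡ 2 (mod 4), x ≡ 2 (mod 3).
M = 4 × 3 = 12. M₁ = 3, y₁ ≡ 3 (mod 4). M₂ = 4, y₂ ≡ 1 (mod 3). x = 2×3×3 + 2×4×1 ≡ 2 (mod 12)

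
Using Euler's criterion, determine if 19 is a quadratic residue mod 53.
By Euler's criterion: 19^{26} ≡ 52 (mod 53). Since this equals -1 (≡ 52), 19 is not a QR.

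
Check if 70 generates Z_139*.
p - 1 = 138 has prime divisors 2, 3, 23. Check 70^(138/q) mod 139 for each: 70^(138/2) = 70^69 ≡ 138, 70^(138/3) = 70^46 ≡ 42, 70^(138/23) = 70^6 ≡ 63 (mod 139). None of these is 1, so 70 has order 138 = φ(139), so it is a primitive root mod 139.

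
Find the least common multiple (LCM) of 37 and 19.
703

First find GCD(37, 19) using the Euclidean algorithm:
37 = 1 × 19 + 18
19 = 1 × 18 + 1
18 = 18 × 1 + 0
GCD(37, 19) = 1

LCM formula: LCM(a, b) = (a × b) / GCD(a, b)
LCM(37, 19) = (37 × 19) / 1
LCM(37, 19) = 703 / 1
LCM(37, 19) = 703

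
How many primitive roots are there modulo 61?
16

The number of primitive roots modulo p is φ(p-1) = φ(60)
φ(60) = 16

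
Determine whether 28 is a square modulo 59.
By Euler's criterion: 28^{29} ≡ 1 (mod 59). Since this equals 1, 28 is a QR.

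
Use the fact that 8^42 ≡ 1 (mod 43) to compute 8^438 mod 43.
By Fermat: 8^{42} ≡ 1 (mod 43). 438 ≡ 18 (mod 42). So 8^{438} ≡ 8^{18} ≡ 11 (mod 43)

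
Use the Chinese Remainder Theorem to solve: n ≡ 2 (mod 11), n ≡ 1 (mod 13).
79

Using the Chinese Remainder Theorem:
M = product of moduli = 143
For equation 1: M_1 = 13, 13 ≡ 2 (mod 11), inverse of 13 mod 11 is 6 (check: 2 × 6 = 12 ≡ 1 (mod 11))
For equation 2: M_2 = 11, 11 ≡ 11 (mod 13), inverse of 11 mod 13 is 6 (check: 11 × 6 = 66 ≡ 1 (mod 13))
Combine: n ≡ Σ r_i×M_i×(M_i⁻¹ mod m_i) = 2×13×6 + 1×11×6 = 156 + 66 = 222
222 mod 143 = 79
n ≡ 79 (mod 143)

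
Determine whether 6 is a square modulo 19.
By Euler's criterion: 6^{9} ≡ 1 (mod 19). Since this equals 1, 6 is a QR.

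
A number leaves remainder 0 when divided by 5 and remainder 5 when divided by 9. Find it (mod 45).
M = 5 × 9 = 45. M₁ = 9, y₁ ≡ 4 (mod 5). M₂ = 5, y₂ ≡ 2 (mod 9). z = 0×9×4 + 5×5×2 ≡ 5 (mod 45)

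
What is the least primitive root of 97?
5

A primitive root g modulo p has order p-1 = 96
Prime divisors of 96: [2, 3]
g is a primitive root iff g^(96/q) ≢ 1 (mod 97) for each prime divisor q
Testing small values:
  g = 2: 2^48 ≡ 1, 2^32 ≡ 35 (mod 97) → 2^48 ≡ 1, not primitive root
  g = 3: 3^48 ≡ 1, 3^32 ≡ 35 (mod 97) → 3^48 ≡ 1, not primitive root
  g = 4: 4^48 ≡ 1, 4^32 ≡ 61 (mod 97) → 4^48 ≡ 1, not primitive root
  g = 5: 5^48 ≡ 96, 5^32 ≡ 35 (mod 97) → none is 1, primitive root!
The smallest primitive root is 5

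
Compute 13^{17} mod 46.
29

Using successive squaring:
Binary expansion of 17: 10001
Powers of 13 mod 46 (each is the square of the previous):
  13^1 ≡ 13 (mod 46)
  13^2 ≡ 13² = 169 ≡ 31 (mod 46)
  13^4 ≡ 31² = 961 ≡ 41 (mod 46)
  13^8 ≡ 41² = 1681 ≡ 25 (mod 46)
  13^16 ≡ 25² = 625 ≡ 27 (mod 46)
17 = 16 + 1, so 13^17 = 13^16 × 13^1 ≡ 27 × 13 (mod 46)
Multiplying step by step:
  27 × 13 = 351 ≡ 29 (mod 46)
Result: 13^17 ≡ 29 (mod 46)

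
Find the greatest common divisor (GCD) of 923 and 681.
1

Using the Euclidean algorithm:
923 = 1 × 681 + 242
681 = 2 × 242 + 197
242 = 1 × 197 + 45
197 = 4 × 45 + 17
45 = 2 × 17 + 11
17 = 1 × 11 + 6
11 = 1 × 6 + 5
6 = 1 × 5 + 1
5 = 5 × 1 + 0

GCD(923, 681) = 1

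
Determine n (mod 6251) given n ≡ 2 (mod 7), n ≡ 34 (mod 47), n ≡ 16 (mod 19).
4405

Using the Chinese Remainder Theorem:
M = product of moduli = 6251
For equation 1: M_1 = 893, 893 ≡ 4 (mod 7), inverse of 893 mod 7 is 2 (check: 4 × 2 = 8 ≡ 1 (mod 7))
For equation 2: M_2 = 133, 133 ≡ 39 (mod 47), inverse of 133 mod 47 is 41 (check: 39 × 41 = 1599 ≡ 1 (mod 47))
For equation 3: M_3 = 329, 329 ≡ 6 (mod 19), inverse of 329 mod 19 is 16 (check: 6 × 16 = 96 ≡ 1 (mod 19))
Combine: n ≡ Σ r_i×M_i×(M_i⁻¹ mod m_i) = 2×893×2 + 34×133×41 + 16×329×16 = 3572 + 185402 + 84224 = 273198
273198 mod 6251 = 4405
n ≡ 4405 (mod 6251)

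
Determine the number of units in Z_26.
12

Prime factorization: 26 = 2 × 13
Using the formula φ(n) = n × Π(1 - 1/p) for each prime factor p:
φ(26) = 26 × (1 - 1/2) × (1 - 1/13)
φ(26) = 12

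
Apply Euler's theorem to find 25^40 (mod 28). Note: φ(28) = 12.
By Euler: 25^{12} ≡ 1 (mod 28) since gcd(25, 28) = 1. 40 = 3×12 + 4. So 25^{40} ≡ 25^{4} ≡ 25 (mod 28)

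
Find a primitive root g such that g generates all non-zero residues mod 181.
p - 1 = 180 has prime divisors 2, 3, 5. h is a primitive root mod 181 iff h^(180/q) ≢ 1 (mod 181) for each such q.
h = 2: 2^90 ≡ 180, 2^60 ≡ 48, 2^36 ≡ 59 (mod 181); none is 1, so 2 has order 180 and is a primitive root.
The smallest primitive root mod 181 is g = 2.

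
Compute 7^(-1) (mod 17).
7^(-1) ≡ 5 (mod 17). Verification: 7 × 5 = 35 ≡ 1 (mod 17)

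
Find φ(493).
448

Prime factorization: 493 = 17 × 29
Using the formula φ(n) = n × Π(1 - 1/p) for each prime factor p:
φ(493) = 493 × (1 - 1/17) × (1 - 1/29)
φ(493) = 448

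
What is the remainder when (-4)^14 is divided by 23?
Using repeated squaring. (-4) ≡ 19 (mod 23). 14 = 8 + 4 + 2 (binary 1110). Repeated squaring mod 23: 19^1 ≡ 19; 19^2 ≡ 19² = 361 ≡ 16; 19^4 ≡ 16² = 256 ≡ 3; 19^8 ≡ 3² = 9 ≡ 9. Multiply: (-4)^14 ≡ 19^8 × 19^4 × 19^2 ≡ 9 × 3 × 16 (mod 23): 9 × 3 = 27 ≡ 4; 4 × 16 = 64 ≡ 18. So (-4)^14 ≡ 18 (mod 23).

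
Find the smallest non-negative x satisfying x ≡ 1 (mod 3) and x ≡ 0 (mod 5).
M = 3 × 5 = 15. M₁ = 5, y₁ ≡ 2 (mod 3). M₂ = 3, y₂ ≡ 2 (mod 5). x = 1×5×2 + 0×3×2 ≡ 10 (mod 15)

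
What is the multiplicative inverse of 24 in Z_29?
24^(-1) ≡ 23 (mod 29). Verification: 24 × 23 = 552 ≡ 1 (mod 29)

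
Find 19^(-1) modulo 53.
14

Using Extended Euclidean Algorithm:
gcd(19, 53) = 1
Bezout coefficients: 19 × 14 + 53 × -5 = 1
So 19 × 14 ≡ 1 (mod 53)
The inverse is 14 mod 53 = 14
Verification: 19 × 14 = 266 = 5 × 53 + 1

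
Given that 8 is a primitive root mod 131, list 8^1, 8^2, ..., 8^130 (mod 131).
g^1, g^2, ..., g^{130} mod 131: {8, 64, 119, 35, 18, 13, 104, 46, 106, 62, 103, 38, 42, 74, 68, 20, 29, 101, 22, 45, 98, 129, 115, 3, 24, 61, 95, 105, 54, 39, 50, 7, 56, 55, 47, 114, 126, 91, 73, 60, 87, 41, 66, 4, 32, 125, 83, 9, 72, 52, 23, 53, 31, 117, 19, 21, 37, 34, 10, 80, 116, 11, 88, 49, 130, 123, 67, 12, 96, 113, 118, 27, 85, 25, 69, 28, 93, 89, 57, 63, 111, 102, 30, 109, 86, 33, 2, 16, 128, 107, 70, 36, 26, 77, 92, 81, 124, 75, 76, 84, 17, 5, 40, 58, 71, 44, 90, 65, 127, 99, 6, 48, 122, 59, 79, 108, 78, 100, 14, 112, 110, 94, 97, 121, 51, 15, 120, 43, 82, 1}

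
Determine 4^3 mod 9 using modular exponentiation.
3 = 2 + 1 (binary 11). Repeated squaring mod 9: 4^1 ≡ 4; 4^2 ≡ 4² = 16 ≡ 7. Multiply: 4^3 = 4^2 × 4^1 ≡ 7 × 4 (mod 9): 7 × 4 = 28 ≡ 1. So 4^3 ≡ 1 (mod 9).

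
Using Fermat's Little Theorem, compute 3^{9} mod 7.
6

By Fermat's Little Theorem, a^(p-1) ≡ 1 (mod p) for prime p and gcd(a, p) = 1
Here p = 7, so 3^6 ≡ 1 (mod 7)
We can reduce the exponent: 9 mod 6 = 3
So 3^9 ≡ 3^3 (mod 7)
Computing: 3^3 mod 7 = 6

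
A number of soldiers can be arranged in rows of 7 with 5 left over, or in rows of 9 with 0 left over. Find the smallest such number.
M = 7 × 9 = 63. M₁ = 9, y₁ ≡ 4 (mod 7). M₂ = 7, y₂ ≡ 4 (mod 9). t = 5×9×4 + 0×7×4 ≡ 54 (mod 63). The smallest positive such number is 54.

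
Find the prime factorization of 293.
293

Divide by primes starting from smallest:
293 ÷ 293 = 1

293 = 293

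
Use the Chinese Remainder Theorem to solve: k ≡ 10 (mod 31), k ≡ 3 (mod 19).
41

Using the Chinese Remainder Theorem:
M = product of moduli = 589
For equation 1: M_1 = 19, 19 ≡ 19 (mod 31), inverse of 19 mod 31 is 18 (check: 19 × 18 = 342 ≡ 1 (mod 31))
For equation 2: M_2 = 31, 31 ≡ 12 (mod 19), inverse of 31 mod 19 is 8 (check: 12 × 8 = 96 ≡ 1 (mod 19))
Combine: k ≡ Σ r_i×M_i×(M_i⁻¹ mod m_i) = 10×19×18 + 3×31×8 = 3420 + 744 = 4164
4164 mod 589 = 41
k ≡ 41 (mod 589)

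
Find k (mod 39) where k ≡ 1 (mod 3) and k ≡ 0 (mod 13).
M = 3 × 13 = 39. M₁ = 13, y₁ ≡ 1 (mod 3). M₂ = 3, y₂ ≡ 9 (mod 13). k = 1×13×1 + 0×3×9 ≡ 13 (mod 39)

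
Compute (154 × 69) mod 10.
6

(154 × 69) = 10626
10626 mod 10 = 6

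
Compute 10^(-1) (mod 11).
10

Using Extended Euclidean Algorithm:
gcd(10, 11) = 1
Bezout coefficients: 10 × -1 + 11 × 1 = 1
So 10 × -1 ≡ 1 (mod 11)
The inverse is -1 mod 11 = 10
Verification: 10 × 10 = 100 = 9 × 11 + 1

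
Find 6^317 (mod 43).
Using Fermat: 6^{42} ≡ 1 (mod 43). 317 ≡ 23 (mod 42). So 6^{317} ≡ 6^{23} ≡ 36 (mod 43)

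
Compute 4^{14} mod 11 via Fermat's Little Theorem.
3

By Fermat's Little Theorem, a^(p-1) ≡ 1 (mod p) for prime p and gcd(a, p) = 1
Here p = 11, so 4^10 ≡ 1 (mod 11)
We can reduce the exponent: 14 mod 10 = 4
So 4^14 ≡ 4^4 (mod 11)
Computing: 4^4 mod 11 = 3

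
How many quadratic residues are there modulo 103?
For prime 103, there are (p-1)/2 = (103-1)/2 = 51 quadratic residues (excluding 0).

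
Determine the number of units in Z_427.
360

Prime factorization: 427 = 7 × 61
Using the formula φ(n) = n × Π(1 - 1/p) for each prime factor p:
φ(427) = 427 × (1 - 1/7) × (1 - 1/61)
φ(427) = 360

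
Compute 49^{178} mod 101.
16

Using successive squaring:
Binary expansion of 178: 10110010
Powers of 49 mod 101 (each is the square of the previous):
  49^1 ≡ 49 (mod 101)
  49^2 ≡ 49² = 2401 ≡ 78 (mod 101)
  49^4 ≡ 78² = 6084 ≡ 24 (mod 101)
  49^8 ≡ 24² = 576 ≡ 71 (mod 101)
  49^16 ≡ 71² = 5041 ≡ 92 (mod 101)
  49^32 ≡ 92² = 8464 ≡ 81 (mod 101)
  49^64 ≡ 81² = 6561 ≡ 97 (mod 101)
  49^128 ≡ 97² = 9409 ≡ 16 (mod 101)
178 = 128 + 32 + 16 + 2, so 49^178 = 49^128 × 49^32 × 49^16 × 49^2 ≡ 16 × 81 × 92 × 78 (mod 101)
Multiplying step by step:
  16 × 81 = 1296 ≡ 84 (mod 101)
  84 × 92 = 7728 ≡ 52 (mod 101)
  52 × 78 = 4056 ≡ 16 (mod 101)
Result: 49^178 ≡ 16 (mod 101)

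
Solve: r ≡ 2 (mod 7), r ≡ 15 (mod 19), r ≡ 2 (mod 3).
M = 7 × 19 × 3 = 399. M₁ = 57, y₁ ≡ 1 (mod 7). M₂ = 21, y₂ ≡ 10 (mod 19). M₃ = 133, y₃ ≡ 1 (mod 3). r = 2×57×1 + 15×21×10 + 2×133×1 ≡ 338 (mod 399)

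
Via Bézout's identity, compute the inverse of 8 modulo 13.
Extended GCD: 8(5) + 13(-3) = 1. So 8^(-1) ≡ 5 ≡ 5 (mod 13). Verify: 8 × 5 = 40 ≡ 1 (mod 13)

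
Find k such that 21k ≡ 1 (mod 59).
21^(-1) ≡ 45 (mod 59). Verification: 21 × 45 = 945 ≡ 1 (mod 59)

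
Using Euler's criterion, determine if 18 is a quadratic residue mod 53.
By Euler's criterion: 18^{26} ≡ 52 (mod 53). Since this equals -1 (≡ 52), 18 is not a QR.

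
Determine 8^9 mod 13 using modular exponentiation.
9 = 8 + 1 (binary 1001). Repeated squaring mod 13: 8^1 ≡ 8; 8^2 ≡ 8² = 64 ≡ 12; 8^4 ≡ 12² = 144 ≡ 1; 8^8 ≡ 1² = 1 ≡ 1. Multiply: 8^9 = 8^8 × 8^1 ≡ 1 × 8 (mod 13): 1 × 8 = 8 ≡ 8. So 8^9 ≡ 8 (mod 13).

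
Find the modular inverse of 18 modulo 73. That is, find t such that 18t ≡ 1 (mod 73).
69

Using Extended Euclidean Algorithm:
gcd(18, 73) = 1
Bezout coefficients: 18 × -4 + 73 × 1 = 1
So 18 × -4 ≡ 1 (mod 73)
The inverse is -4 mod 73 = 69
Verification: 18 × 69 = 1242 = 17 × 73 + 1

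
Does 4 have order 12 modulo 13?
p - 1 = 12 has prime divisors 2, 3. Check 4^(12/q) mod 13 for each: 4^(12/2) = 4^6 ≡ 1, 4^(12/3) = 4^4 ≡ 9 (mod 13). Since 4^6 ≡ 1 (mod 13), the order of 4 divides 6 (in fact the order is 6) ≠ 12, so it is not a primitive root.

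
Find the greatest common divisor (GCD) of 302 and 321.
1

Using the Euclidean algorithm:
302 = 0 × 321 + 302
321 = 1 × 302 + 19
302 = 15 × 19 + 17
19 = 1 × 17 + 2
17 = 8 × 2 + 1
2 = 2 × 1 + 0

GCD(302, 321) = 1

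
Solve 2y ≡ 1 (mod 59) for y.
30

Using Extended Euclidean Algorithm:
gcd(2, 59) = 1
Bezout coefficients: 2 × -29 + 59 × 1 = 1
So 2 × -29 ≡ 1 (mod 59)
The inverse is -29 mod 59 = 30
Verification: 2 × 30 = 60 = 1 × 59 + 1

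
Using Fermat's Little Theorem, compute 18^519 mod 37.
By Fermat: 18^{36} ≡ 1 (mod 37). 519 ≡ 15 (mod 36). So 18^{519} ≡ 18^{15} ≡ 8 (mod 37)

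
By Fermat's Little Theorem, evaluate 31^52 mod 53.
By Fermat's Little Theorem, 31^{52} ≡ 1 (mod 53) since 53 is prime and gcd(31, 53) = 1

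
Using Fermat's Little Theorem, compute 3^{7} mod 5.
2

By Fermat's Little Theorem, a^(p-1) ≡ 1 (mod p) for prime p and gcd(a, p) = 1
Here p = 5, so 3^4 ≡ 1 (mod 5)
We can reduce the exponent: 7 mod 4 = 3
So 3^7 ≡ 3^3 (mod 5)
Computing: 3^3 mod 5 = 2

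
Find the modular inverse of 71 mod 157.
71^(-1) ≡ 115 (mod 157). Verification: 71 × 115 = 8165 ≡ 1 (mod 157)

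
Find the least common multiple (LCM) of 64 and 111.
7104

First find GCD(64, 111) using the Euclidean algorithm:
64 = 0 × 111 + 64
111 = 1 × 64 + 47
64 = 1 × 47 + 17
47 = 2 × 17 + 13
17 = 1 × 13 + 4
13 = 3 × 4 + 1
4 = 4 × 1 + 0
GCD(64, 111) = 1

LCM formula: LCM(a, b) = (a × b) / GCD(a, b)
LCM(64, 111) = (64 × 111) / 1
LCM(64, 111) = 7104 / 1
LCM(64, 111) = 7104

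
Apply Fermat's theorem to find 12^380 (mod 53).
By Fermat: 12^{52} ≡ 1 (mod 53). 380 ≡ 16 (mod 52). So 12^{380} ≡ 12^{16} ≡ 47 (mod 53)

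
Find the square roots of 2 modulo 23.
The square roots of 2 mod 23 are 18 and 5. Verify: 18² = 324 ≡ 2 (mod 23)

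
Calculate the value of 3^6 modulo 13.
6 = 4 + 2 (binary 110). Repeated squaring mod 13: 3^1 ≡ 3; 3^2 ≡ 3² = 9 ≡ 9; 3^4 ≡ 9² = 81 ≡ 3. Multiply: 3^6 = 3^4 × 3^2 ≡ 3 × 9 (mod 13): 3 × 9 = 27 ≡ 1. So 3^6 ≡ 1 (mod 13).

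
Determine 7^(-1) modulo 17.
7^(-1) ≡ 5 (mod 17). Verification: 7 × 5 = 35 ≡ 1 (mod 17)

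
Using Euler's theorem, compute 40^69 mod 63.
By Euler: 40^{36} ≡ 1 (mod 63) since gcd(40, 63) = 1. 69 = 1×36 + 33. So 40^{69} ≡ 40^{33} ≡ 55 (mod 63)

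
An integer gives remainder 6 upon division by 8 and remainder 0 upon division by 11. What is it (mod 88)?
M = 8 × 11 = 88. M₁ = 11, y₁ ≡ 3 (mod 8). M₂ = 8, y₂ ≡ 7 (mod 11). m = 6×11×3 + 0×8×7 ≡ 22 (mod 88). The smallest positive such number is 22.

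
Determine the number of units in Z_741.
432

Prime factorization: 741 = 3 × 13 × 19
Using the formula φ(n) = n × Π(1 - 1/p) for each prime factor p:
φ(741) = 741 × (1 - 1/3) × (1 - 1/13) × (1 - 1/19)
φ(741) = 432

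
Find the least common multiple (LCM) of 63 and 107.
6741

First find GCD(63, 107) using the Euclidean algorithm:
63 = 0 × 107 + 63
107 = 1 × 63 + 44
63 = 1 × 44 + 19
44 = 2 × 19 + 6
19 = 3 × 6 + 1
6 = 6 × 1 + 0
GCD(63, 107) = 1

LCM formula: LCM(a, b) = (a × b) / GCD(a, b)
LCM(63, 107) = (63 × 107) / 1
LCM(63, 107) = 6741 / 1
LCM(63, 107) = 6741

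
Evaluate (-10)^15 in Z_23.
Using repeated squaring. (-10) ≡ 13 (mod 23). 15 = 8 + 4 + 2 + 1 (binary 1111). Repeated squaring mod 23: 13^1 ≡ 13; 13^2 ≡ 13² = 169 ≡ 8; 13^4 ≡ 8² = 64 ≡ 18; 13^8 ≡ 18² = 324 ≡ 2. Multiply: (-10)^15 ≡ 13^8 × 13^4 × 13^2 × 13^1 ≡ 2 × 18 × 8 × 13 (mod 23): 2 × 18 = 36 ≡ 13; 13 × 8 = 104 ≡ 12; 12 × 13 = 156 ≡ 18. So (-10)^15 ≡ 18 (mod 23).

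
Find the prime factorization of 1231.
1231

Divide by primes starting from smallest:
1231 ÷ 1231 = 1

1231 = 1231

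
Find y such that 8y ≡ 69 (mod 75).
18

Since gcd(8, 75) = 1 divides 69, a solution exists.
Multiply both sides by the inverse of 8 mod 75:
  8^(-1) mod 75 = 47
  x ≡ 47 × 69 ≡ 3243 ≡ 18 (mod 75)
Verification: 8 × 18 = 144 = 1 × 75 + 69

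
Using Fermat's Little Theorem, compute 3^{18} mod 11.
5

By Fermat's Little Theorem, a^(p-1) ≡ 1 (mod p) for prime p and gcd(a, p) = 1
Here p = 11, so 3^10 ≡ 1 (mod 11)
We can reduce the exponent: 18 mod 10 = 8
So 3^18 ≡ 3^8 (mod 11)
Computing: 3^8 mod 11 = 5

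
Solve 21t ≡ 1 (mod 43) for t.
21^(-1) ≡ 41 (mod 43). Verification: 21 × 41 = 861 ≡ 1 (mod 43)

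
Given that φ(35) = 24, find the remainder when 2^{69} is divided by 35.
By Euler: 2^{24} ≡ 1 (mod 35) since gcd(2, 35) = 1. 69 = 2×24 + 21. So 2^{69} ≡ 2^{21} ≡ 22 (mod 35)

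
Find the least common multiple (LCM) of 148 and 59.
8732

First find GCD(148, 59) using the Euclidean algorithm:
148 = 2 × 59 + 30
59 = 1 × 30 + 29
30 = 1 × 29 + 1
29 = 29 × 1 + 0
GCD(148, 59) = 1

LCM formula: LCM(a, b) = (a × b) / GCD(a, b)
LCM(148, 59) = (148 × 59) / 1
LCM(148, 59) = 8732 / 1
LCM(148, 59) = 8732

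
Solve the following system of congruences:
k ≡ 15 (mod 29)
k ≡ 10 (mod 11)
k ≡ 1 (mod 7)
2045

Using the Chinese Remainder Theorem:
M = product of moduli = 2233
For equation 1: M_1 = 77, 77 ≡ 19 (mod 29), inverse of 77 mod 29 is 26 (check: 19 × 26 = 494 ≡ 1 (mod 29))
For equation 2: M_2 = 203, 203 ≡ 5 (mod 11), inverse of 203 mod 11 is 9 (check: 5 × 9 = 45 ≡ 1 (mod 11))
For equation 3: M_3 = 319, 319 ≡ 4 (mod 7), inverse of 319 mod 7 is 2 (check: 4 × 2 = 8 ≡ 1 (mod 7))
Combine: k ≡ Σ r_i×M_i×(M_i⁻¹ mod m_i) = 15×77×26 + 10×203×9 + 1×319×2 = 30030 + 18270 + 638 = 48938
48938 mod 2233 = 2045
k ≡ 2045 (mod 2233)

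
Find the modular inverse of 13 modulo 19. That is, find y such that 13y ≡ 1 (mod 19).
3

Using Extended Euclidean Algorithm:
gcd(13, 19) = 1
Bezout coefficients: 13 × 3 + 19 × -2 = 1
So 13 × 3 ≡ 1 (mod 19)
The inverse is 3 mod 19 = 3
Verification: 13 × 3 = 39 = 2 × 19 + 1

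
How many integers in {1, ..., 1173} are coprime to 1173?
704

Prime factorization: 1173 = 3 × 17 × 23
Using the formula φ(n) = n × Π(1 - 1/p) for each prime factor p:
φ(1173) = 1173 × (1 - 1/3) × (1 - 1/17) × (1 - 1/23)
φ(1173) = 704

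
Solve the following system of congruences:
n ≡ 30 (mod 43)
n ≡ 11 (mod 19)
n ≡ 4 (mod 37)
13102

Using the Chinese Remainder Theorem:
M = product of moduli = 30229
For equation 1: M_1 = 703, 703 ≡ 15 (mod 43), inverse of 703 mod 43 is 23 (check: 15 × 23 = 345 ≡ 1 (mod 43))
For equation 2: M_2 = 1591, 1591 ≡ 14 (mod 19), inverse of 1591 mod 19 is 15 (check: 14 × 15 = 210 ≡ 1 (mod 19))
For equation 3: M_3 = 817, 817 ≡ 3 (mod 37), inverse of 817 mod 37 is 25 (check: 3 × 25 = 75 ≡ 1 (mod 37))
Combine: n ≡ Σ r_i×M_i×(M_i⁻¹ mod m_i) = 30×703×23 + 11×1591×15 + 4×817×25 = 485070 + 262515 + 81700 = 829285
829285 mod 30229 = 13102
n ≡ 13102 (mod 30229)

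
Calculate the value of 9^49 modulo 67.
Using repeated squaring. 49 = 32 + 16 + 1 (binary 110001). Repeated squaring mod 67: 9^1 ≡ 9; 9^2 ≡ 9² = 81 ≡ 14; 9^4 ≡ 14² = 196 ≡ 62; 9^8 ≡ 62² = 3844 ≡ 25; 9^16 ≡ 25² = 625 ≡ 22; 9^32 ≡ 22² = 484 ≡ 15. Multiply: 9^49 = 9^32 × 9^16 × 9^1 ≡ 15 × 22 × 9 (mod 67): 15 × 22 = 330 ≡ 62; 62 × 9 = 558 ≡ 22. So 9^49 ≡ 22 (mod 67).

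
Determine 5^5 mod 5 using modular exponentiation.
5 ≡ 0 (mod 5). 5 = 4 + 1 (binary 101). Repeated squaring mod 5: 0^1 ≡ 0; 0^2 ≡ 0² = 0 ≡ 0; 0^4 ≡ 0² = 0 ≡ 0. Multiply: 5^5 ≡ 0^4 × 0^1 ≡ 0 × 0 (mod 5): 0 × 0 = 0 ≡ 0. So 5^5 ≡ 0 (mod 5).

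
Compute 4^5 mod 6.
5 = 4 + 1 (binary 101). Repeated squaring mod 6: 4^1 ≡ 4; 4^2 ≡ 4² = 16 ≡ 4; 4^4 ≡ 4² = 16 ≡ 4. Multiply: 4^5 = 4^4 × 4^1 ≡ 4 × 4 (mod 6): 4 × 4 = 16 ≡ 4. So 4^5 ≡ 4 (mod 6).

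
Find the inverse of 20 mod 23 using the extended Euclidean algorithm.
Extended GCD: 20(-8) + 23(7) = 1. So 20^(-1) ≡ 15 ≡ 15 (mod 23). Verify: 20 × 15 = 300 ≡ 1 (mod 23)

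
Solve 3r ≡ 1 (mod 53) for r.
3^(-1) ≡ 18 (mod 53). Verification: 3 × 18 = 54 ≡ 1 (mod 53)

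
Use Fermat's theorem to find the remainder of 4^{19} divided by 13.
4

By Fermat's Little Theorem, a^(p-1) ≡ 1 (mod p) for prime p and gcd(a, p) = 1
Here p = 13, so 4^12 ≡ 1 (mod 13)
We can reduce the exponent: 19 mod 12 = 7
So 4^19 ≡ 4^7 (mod 13)
Computing: 4^7 mod 13 = 4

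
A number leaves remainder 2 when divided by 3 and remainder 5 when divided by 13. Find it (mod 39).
M = 3 × 13 = 39. M₁ = 13, y₁ ≡ 1 (mod 3). M₂ = 3, y₂ ≡ 9 (mod 13). t = 2×13×1 + 5×3×9 ≡ 5 (mod 39)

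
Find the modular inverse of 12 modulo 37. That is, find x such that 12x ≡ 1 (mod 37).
34

Using Extended Euclidean Algorithm:
gcd(12, 37) = 1
Bezout coefficients: 12 × -3 + 37 × 1 = 1
So 12 × -3 ≡ 1 (mod 37)
The inverse is -3 mod 37 = 34
Verification: 12 × 34 = 408 = 11 × 37 + 1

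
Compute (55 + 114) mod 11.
4

(55 + 114) = 169
169 mod 11 = 4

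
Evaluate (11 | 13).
(11/13) = 11^{6} mod 13 = -1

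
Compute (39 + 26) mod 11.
10

(39 + 26) = 65
65 mod 11 = 10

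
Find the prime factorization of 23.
23

Divide by primes starting from smallest:
23 ÷ 23 = 1

23 = 23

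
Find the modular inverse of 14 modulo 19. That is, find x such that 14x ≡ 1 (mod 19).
15

Using Extended Euclidean Algorithm:
gcd(14, 19) = 1
Bezout coefficients: 14 × -4 + 19 × 3 = 1
So 14 × -4 ≡ 1 (mod 19)
The inverse is -4 mod 19 = 15
Verification: 14 × 15 = 210 = 11 × 19 + 1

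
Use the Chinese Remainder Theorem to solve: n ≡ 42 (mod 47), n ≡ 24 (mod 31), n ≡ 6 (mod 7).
4178

Using the Chinese Remainder Theorem:
M = product of moduli = 10199
For equation 1: M_1 = 217, 217 ≡ 29 (mod 47), inverse of 217 mod 47 is 13 (check: 29 × 13 = 377 ≡ 1 (mod 47))
For equation 2: M_2 = 329, 329 ≡ 19 (mod 31), inverse of 329 mod 31 is 18 (check: 19 × 18 = 342 ≡ 1 (mod 31))
For equation 3: M_3 = 1457, 1457 ≡ 1 (mod 7), inverse of 1457 mod 7 is 1 (check: 1 × 1 = 1 ≡ 1 (mod 7))
Combine: n ≡ Σ r_i×M_i×(M_i⁻¹ mod m_i) = 42×217×13 + 24×329×18 + 6×1457×1 = 118482 + 142128 + 8742 = 269352
269352 mod 10199 = 4178
n ≡ 4178 (mod 10199)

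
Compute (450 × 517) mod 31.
26

(450 × 517) = 232650
232650 mod 31 = 26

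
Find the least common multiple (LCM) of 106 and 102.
5406

First find GCD(106, 102) using the Euclidean algorithm:
106 = 1 × 102 + 4
102 = 25 × 4 + 2
4 = 2 × 2 + 0
GCD(106, 102) = 2

LCM formula: LCM(a, b) = (a × b) / GCD(a, b)
LCM(106, 102) = (106 × 102) / 2
LCM(106, 102) = 10812 / 2
LCM(106, 102) = 5406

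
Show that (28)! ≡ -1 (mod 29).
(28)! mod 29 = 28. Since this equals -1 (mod 29), Wilson confirms 29 is prime.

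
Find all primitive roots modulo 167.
Primitive roots mod 167: {5, 10, 13, 15, 17, 20, 23, 26, 30, 34, 35, 37, 39, 40, 41, 43, 45, 46, 51, 52, 53, 55, 59, 60, 67, 68, 69, 70, 71, 73, 74, 78, 79, 80, 82, 83, 86, 90, 91, 92, 95, 101, 102, 103, 104, 105, 106, 109, 110, 111, 113, 117, 118, 119, 120, 123, 125, 129, 131, 134, 135, 136, 138, 139, 140, 142, 143, 145, 146, 148, 149, 151, 153, 155, 156, 158, 159, 160, 161, 163, 164, 165}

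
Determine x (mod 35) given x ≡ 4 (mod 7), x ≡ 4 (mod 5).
4

Using the Chinese Remainder Theorem:
M = product of moduli = 35
For equation 1: M_1 = 5, 5 ≡ 5 (mod 7), inverse of 5 mod 7 is 3 (check: 5 × 3 = 15 ≡ 1 (mod 7))
For equation 2: M_2 = 7, 7 ≡ 2 (mod 5), inverse of 7 mod 5 is 3 (check: 2 × 3 = 6 ≡ 1 (mod 5))
Combine: x ≡ Σ r_i×M_i×(M_i⁻¹ mod m_i) = 4×5×3 + 4×7×3 = 60 + 84 = 144
144 mod 35 = 4
x ≡ 4 (mod 35)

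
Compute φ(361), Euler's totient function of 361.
342

Prime factorization: 361 = 19^2
Using the formula φ(n) = n × Π(1 - 1/p) for each prime factor p:
φ(361) = 361 × (1 - 1/19)
φ(361) = 342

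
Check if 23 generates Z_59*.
p - 1 = 58 has prime divisors 2, 29. Check 23^(58/q) mod 59 for each: 23^(58/2) = 23^29 ≡ 58, 23^(58/29) = 23^2 ≡ 57 (mod 59). None of these is 1, so 23 has order 58 = φ(59), so it is a primitive root mod 59.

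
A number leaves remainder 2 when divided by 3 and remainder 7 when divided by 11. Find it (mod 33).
M = 3 × 11 = 33. M₁ = 11, y₁ ≡ 2 (mod 3). M₂ = 3, y₂ ≡ 4 (mod 11). k = 2×11×2 + 7×3×4 ≡ 29 (mod 33)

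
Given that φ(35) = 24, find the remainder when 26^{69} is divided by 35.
By Euler: 26^{24} ≡ 1 (mod 35) since gcd(26, 35) = 1. 69 = 2×24 + 21. So 26^{69} ≡ 26^{21} ≡ 6 (mod 35)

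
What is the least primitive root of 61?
2

A primitive root g modulo p has order p-1 = 60
Prime divisors of 60: [2, 3, 5]
g is a primitive root iff g^(60/q) ≢ 1 (mod 61) for each prime divisor q
Testing small values:
  g = 2: 2^30 ≡ 60, 2^20 ≡ 47, 2^12 ≡ 9 (mod 61) → none is 1, primitive root!
The smallest primitive root is 2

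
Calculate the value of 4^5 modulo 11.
5 = 4 + 1 (binary 101). Repeated squaring mod 11: 4^1 ≡ 4; 4^2 ≡ 4² = 16 ≡ 5; 4^4 ≡ 5² = 25 ≡ 3. Multiply: 4^5 = 4^4 × 4^1 ≡ 3 × 4 (mod 11): 3 × 4 = 12 ≡ 1. So 4^5 ≡ 1 (mod 11).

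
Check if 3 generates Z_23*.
p - 1 = 22 has prime divisors 2, 11. Check 3^(22/q) mod 23 for each: 3^(22/2) = 3^11 ≡ 1, 3^(22/11) = 3^2 ≡ 9 (mod 23). Since 3^11 ≡ 1 (mod 23), the order of 3 divides 11 (in fact the order is 11) ≠ 22, so it is not a primitive root.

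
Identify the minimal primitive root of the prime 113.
p - 1 = 112 has prime divisors 2, 7. h is a primitive root mod 113 iff h^(112/q) ≢ 1 (mod 113) for each such q.
h = 2: 2^56 ≡ 1, 2^16 ≡ 109 (mod 113); 2^56 ≡ 1, so not a primitive root.
h = 3: 3^56 ≡ 112, 3^16 ≡ 49 (mod 113); none is 1, so 3 has order 112 and is a primitive root.
The smallest primitive root mod 113 is g = 3.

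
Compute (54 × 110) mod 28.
4

(54 × 110) = 5940
5940 mod 28 = 4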